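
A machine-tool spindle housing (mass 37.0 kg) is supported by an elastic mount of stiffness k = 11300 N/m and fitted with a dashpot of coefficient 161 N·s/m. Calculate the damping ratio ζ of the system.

0.124

ω_n = √(k/m) = √(11300/37.0) = 17.48 rad/s.
Critical damping c_c = 2√(k·m) = 2√(11300 × 37.0) = 1293 N·s/m, so ζ = c/c_c = 161/1293 = 0.1245.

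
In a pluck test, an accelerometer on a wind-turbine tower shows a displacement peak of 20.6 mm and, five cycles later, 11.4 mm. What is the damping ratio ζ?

Logarithmic decrement δ = (1/n)·ln(x₀/x_n) = (1/5)·ln(20.6/11.4) = (1/5)·ln(1.807) = 0.1183.
ζ = δ/√(4π² + δ²) = 0.1183/√(39.48 + 0.0140) = 0.1183/6.284 = 0.01883.

0.0188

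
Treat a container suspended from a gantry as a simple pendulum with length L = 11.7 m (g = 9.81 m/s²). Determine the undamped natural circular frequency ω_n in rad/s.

0.916 rad/s

For a simple pendulum ω_n = √(g/L) = √(9.81/11.7) = √0.8385 = 0.9157 rad/s.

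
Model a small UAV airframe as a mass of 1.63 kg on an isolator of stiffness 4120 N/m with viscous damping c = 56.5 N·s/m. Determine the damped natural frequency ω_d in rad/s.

ω_n = √(k/m) = √(4120/1.63) = 50.28 rad/s.
Critical damping c_c = 2√(k·m) = 2√(4120 × 1.63) = 163.9 N·s/m, so ζ = c/c_c = 56.5/163.9 = 0.3447.
ω_d = ω_n√(1 − ζ²) = 50.28 × √(1 − 0.119) = 47.19 rad/s.

47.2 rad/s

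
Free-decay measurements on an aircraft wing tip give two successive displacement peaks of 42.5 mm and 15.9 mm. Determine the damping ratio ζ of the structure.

Logarithmic decrement δ = (1/n)·ln(x₀/x_n) = (1/1)·ln(42.5/15.9) = (1/1)·ln(2.673) = 0.9832.
ζ = δ/√(4π² + δ²) = 0.9832/√(39.48 + 0.967) = 0.9832/6.360 = 0.1546.

0.155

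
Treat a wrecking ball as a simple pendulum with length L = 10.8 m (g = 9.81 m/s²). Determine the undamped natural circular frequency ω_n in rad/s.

0.953 rad/s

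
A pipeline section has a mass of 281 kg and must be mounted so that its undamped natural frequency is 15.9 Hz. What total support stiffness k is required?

ω_n = 2πf_n = 2π × 15.9 = 99.90 rad/s.
k = m·ω_n² = 281 × 99.90² = 281 × 9981 = 2805000 N/m.

2800000 N/m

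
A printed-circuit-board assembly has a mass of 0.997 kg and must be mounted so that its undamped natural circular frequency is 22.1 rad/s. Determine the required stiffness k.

487 N/m

k = m·ω_n² = 0.997 × 22.10² = 0.997 × 488.4 = 486.9 N/m.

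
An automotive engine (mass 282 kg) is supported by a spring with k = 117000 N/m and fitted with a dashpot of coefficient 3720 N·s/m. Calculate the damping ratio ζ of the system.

ω_n = √(k/m) = √(117000/282) = 20.37 rad/s.
Critical damping c_c = 2√(k·m) = 2√(117000 × 282) = 11490 N·s/m, so ζ = c/c_c = 3720/11490 = 0.3238.

0.324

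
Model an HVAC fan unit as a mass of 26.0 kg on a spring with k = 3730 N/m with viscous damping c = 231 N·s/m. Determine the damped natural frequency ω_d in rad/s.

11.1 rad/s

ω_n = √(k/m) = √(3730/26.0) = 11.98 rad/s.
Critical damping c_c = 2√(k·m) = 2√(3730 × 26.0) = 622.8 N·s/m, so ζ = c/c_c = 231/622.8 = 0.3709.
ω_d = ω_n√(1 − ζ²) = 11.98 × √(1 − 0.138) = 11.12 rad/s.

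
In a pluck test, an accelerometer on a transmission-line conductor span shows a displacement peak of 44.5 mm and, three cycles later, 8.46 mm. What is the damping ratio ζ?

0.0877

Logarithmic decrement δ = (1/n)·ln(x₀/x_n) = (1/3)·ln(44.5/8.46) = (1/3)·ln(5.260) = 0.5534.
ζ = δ/√(4π² + δ²) = 0.5534/√(39.48 + 0.306) = 0.5534/6.308 = 0.08773.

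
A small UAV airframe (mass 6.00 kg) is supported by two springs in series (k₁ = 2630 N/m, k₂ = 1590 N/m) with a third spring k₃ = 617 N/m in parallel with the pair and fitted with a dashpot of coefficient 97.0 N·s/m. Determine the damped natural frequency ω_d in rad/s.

14.2 rad/s

Series pair: k_s = k₁k₂/(k₁+k₂) = (2630)(1590)/(2630 + 1590) = 990.9 N/m. In parallel with k₃: k_eq = 990.9 + 617 = 1608 N/m.
ω_n = √(k_eq/m) = √(1608/6.00) = 16.37 rad/s.
Critical damping c_c = 2√(k_eq·m) = 2√(1608 × 6.00) = 196.4 N·s/m, so ζ = c/c_c = 97.0/196.4 = 0.4938.
ω_d = ω_n√(1 − ζ²) = 16.37 × √(1 − 0.244) = 14.24 rad/s.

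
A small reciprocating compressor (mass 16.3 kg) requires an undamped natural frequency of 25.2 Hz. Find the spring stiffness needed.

ω_n = 2πf_n = 2π × 25.2 = 158.3 rad/s.
k = m·ω_n² = 16.3 × 158.3² = 16.3 × 25070 = 408600 N/m.

409000 N/m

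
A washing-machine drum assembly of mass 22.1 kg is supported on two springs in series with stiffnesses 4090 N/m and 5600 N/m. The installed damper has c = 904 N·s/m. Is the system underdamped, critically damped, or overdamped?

Series springs: 1/k_eq = 1/4090 + 1/5600 = 0.0004231, so k_eq = 2364 N/m.
c_c = 2√(k_eq·m) = 457.1 N·s/m; ζ = c/c_c = 904/457.1 = 1.98.
Since ζ > 1 the system is overdamped.

overdamped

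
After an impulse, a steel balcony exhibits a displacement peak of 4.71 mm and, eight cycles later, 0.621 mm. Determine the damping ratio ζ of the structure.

0.0403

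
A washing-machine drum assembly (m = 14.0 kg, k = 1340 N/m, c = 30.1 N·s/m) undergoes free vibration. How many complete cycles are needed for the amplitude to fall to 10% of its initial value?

ζ = c/(2√(km)) = 30.1/(2√(1340 × 14.0)) = 30.1/273.9 = 0.1099.
Logarithmic decrement δ = 2πζ/√(1 − ζ²) = 2π × 0.1099/√(1 − 0.0121) = 0.6946.
x_n/x₀ = e^(−nδ) ≤ 0.1; take ln: n ≥ ln(1/0.1)/δ = 2.303/0.6946 = 3.315.
So 4 complete cycles are required.

4 cycles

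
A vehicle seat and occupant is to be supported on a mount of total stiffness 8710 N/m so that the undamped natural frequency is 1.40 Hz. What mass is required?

113 kg

ω_n = 2πf_n = 2π × 1.40 = 8.796 rad/s.
m = k/ω_n² = 8710/8.796² = 8710/77.38 = 112.6 kg.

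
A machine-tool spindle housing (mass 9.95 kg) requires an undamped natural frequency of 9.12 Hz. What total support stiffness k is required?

32700 N/m

ω_n = 2πf_n = 2π × 9.12 = 57.30 rad/s.
k = m·ω_n² = 9.95 × 57.30² = 9.95 × 3284 = 32670 N/m.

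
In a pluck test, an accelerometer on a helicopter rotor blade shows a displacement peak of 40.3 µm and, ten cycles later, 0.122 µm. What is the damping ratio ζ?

0.0919

Logarithmic decrement δ = (1/n)·ln(x₀/x_n) = (1/10)·ln(40.3/0.122) = (1/10)·ln(330.3) = 0.5800.
ζ = δ/√(4π² + δ²) = 0.5800/√(39.48 + 0.336) = 0.5800/6.310 = 0.09192.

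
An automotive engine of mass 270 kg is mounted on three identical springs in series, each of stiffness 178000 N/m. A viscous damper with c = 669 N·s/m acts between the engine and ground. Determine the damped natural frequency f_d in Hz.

Series springs: 1/k_eq = 3/178000, so k_eq = 178000/3 = 59330 N/m.
ω_n = √(k_eq/m) = √(59330/270) = 14.82 rad/s.
Critical damping c_c = 2√(k_eq·m) = 2√(59330 × 270) = 8005 N·s/m, so ζ = c/c_c = 669/8005 = 0.08357.
ω_d = ω_n√(1 − ζ²) = 14.82 × √(1 − 0.00698) = 14.77 rad/s.
f_d = ω_d/(2π) = 2.351 Hz.

2.35 Hz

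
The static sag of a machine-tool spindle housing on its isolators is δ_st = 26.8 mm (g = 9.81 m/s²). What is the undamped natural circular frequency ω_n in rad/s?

19.1 rad/s

ω_n = √(g/δ_st) = √(9.81/0.0268) = √366.0 = 19.13 rad/s.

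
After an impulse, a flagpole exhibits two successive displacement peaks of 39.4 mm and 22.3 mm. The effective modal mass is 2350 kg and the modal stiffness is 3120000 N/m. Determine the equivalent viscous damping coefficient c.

15500 N·s/m

Logarithmic decrement δ = (1/n)·ln(x₀/x_n) = (1/1)·ln(39.4/22.3) = (1/1)·ln(1.767) = 0.5692.
ζ = δ/√(4π² + δ²) = 0.5692/√(39.48 + 0.324) = 0.5692/6.309 = 0.09022.
c = ζ · 2√(km) = 0.09022 × 2√(3120000 × 2350) = 0.09022 × 171300 = 15450 N·s/m.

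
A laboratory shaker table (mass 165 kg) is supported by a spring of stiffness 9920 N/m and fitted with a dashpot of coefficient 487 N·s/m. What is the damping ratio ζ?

0.190

ω_n = √(k/m) = √(9920/165) = 7.754 rad/s.
Critical damping c_c = 2√(k·m) = 2√(9920 × 165) = 2559 N·s/m, so ζ = c/c_c = 487/2559 = 0.1903.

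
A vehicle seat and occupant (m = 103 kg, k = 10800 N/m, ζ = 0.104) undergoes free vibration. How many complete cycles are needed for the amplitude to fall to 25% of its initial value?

Logarithmic decrement δ = 2πζ/√(1 − ζ²) = 2π × 0.1040/√(1 − 0.0108) = 0.6570.
x_n/x₀ = e^(−nδ) ≤ 0.25; take ln: n ≥ ln(1/0.25)/δ = 1.386/0.6570 = 2.110.
So 3 complete cycles are required.

3 cycles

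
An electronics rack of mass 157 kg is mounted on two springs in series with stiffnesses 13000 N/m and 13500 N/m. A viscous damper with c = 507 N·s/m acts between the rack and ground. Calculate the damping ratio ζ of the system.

Series springs: 1/k_eq = 1/13000 + 1/13500 = 0.0001510, so k_eq = 6623 N/m.
ω_n = √(k_eq/m) = √(6623/157) = 6.495 rad/s.
Critical damping c_c = 2√(k_eq·m) = 2√(6623 × 157) = 2039 N·s/m, so ζ = c/c_c = 507/2039 = 0.2486.

0.249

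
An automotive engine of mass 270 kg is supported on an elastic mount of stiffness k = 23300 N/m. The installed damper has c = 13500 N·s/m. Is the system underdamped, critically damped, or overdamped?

overdamped

c_c = 2√(k·m) = 5016 N·s/m; ζ = c/c_c = 13500/5016 = 2.69.
Since ζ > 1 the system is overdamped.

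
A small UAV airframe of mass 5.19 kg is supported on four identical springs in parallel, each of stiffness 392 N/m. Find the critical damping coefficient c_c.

180 N·s/m

Parallel springs add: k_eq = 4 × 392 = 1568 N/m.
c_c = 2√(k_eq·m) = 2√(1568 × 5.19) = 2 × 90.21 = 180.4 N·s/m.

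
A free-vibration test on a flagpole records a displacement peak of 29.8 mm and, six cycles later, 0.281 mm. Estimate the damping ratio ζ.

Logarithmic decrement δ = (1/n)·ln(x₀/x_n) = (1/6)·ln(29.8/0.281) = (1/6)·ln(106.0) = 0.7773.
ζ = δ/√(4π² + δ²) = 0.7773/√(39.48 + 0.604) = 0.7773/6.331 = 0.1228.

0.123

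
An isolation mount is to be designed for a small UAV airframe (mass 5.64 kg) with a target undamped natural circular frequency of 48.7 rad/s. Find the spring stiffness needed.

k = m·ω_n² = 5.64 × 48.70² = 5.64 × 2372 = 13380 N/m.

13400 N/m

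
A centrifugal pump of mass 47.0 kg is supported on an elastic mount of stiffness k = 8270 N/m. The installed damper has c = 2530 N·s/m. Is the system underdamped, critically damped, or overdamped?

c_c = 2√(k·m) = 1247 N·s/m; ζ = c/c_c = 2530/1247 = 2.03.
Since ζ > 1 the system is overdamped.

overdamped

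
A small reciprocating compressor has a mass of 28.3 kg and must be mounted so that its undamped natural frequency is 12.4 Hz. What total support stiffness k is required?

172000 N/m

ω_n = 2πf_n = 2π × 12.4 = 77.91 rad/s.
k = m·ω_n² = 28.3 × 77.91² = 28.3 × 6070 = 171800 N/m.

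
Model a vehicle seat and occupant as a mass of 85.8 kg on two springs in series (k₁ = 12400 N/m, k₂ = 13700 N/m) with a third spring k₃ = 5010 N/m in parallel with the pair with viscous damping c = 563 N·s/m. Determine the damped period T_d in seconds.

Series pair: k_s = k₁k₂/(k₁+k₂) = (12400)(13700)/(12400 + 13700) = 6509 N/m. In parallel with k₃: k_eq = 6509 + 5010 = 11520 N/m.
ω_n = √(k_eq/m) = √(11520/85.8) = 11.59 rad/s.
Critical damping c_c = 2√(k_eq·m) = 2√(11520 × 85.8) = 1988 N·s/m, so ζ = c/c_c = 563/1988 = 0.2832.
ω_d = ω_n√(1 − ζ²) = 11.59 × √(1 − 0.0802) = 11.11 rad/s.
T_d = 2π/ω_d = 0.5654 s.

0.565 s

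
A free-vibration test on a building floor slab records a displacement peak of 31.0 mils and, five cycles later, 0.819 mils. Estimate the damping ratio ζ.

0.115

Logarithmic decrement δ = (1/n)·ln(x₀/x_n) = (1/5)·ln(31.0/0.819) = (1/5)·ln(37.85) = 0.7267.
ζ = δ/√(4π² + δ²) = 0.7267/√(39.48 + 0.528) = 0.7267/6.325 = 0.1149.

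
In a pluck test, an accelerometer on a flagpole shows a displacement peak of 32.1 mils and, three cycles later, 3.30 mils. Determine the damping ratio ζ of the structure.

Logarithmic decrement δ = (1/n)·ln(x₀/x_n) = (1/3)·ln(32.1/3.30) = (1/3)·ln(9.727) = 0.7583.
ζ = δ/√(4π² + δ²) = 0.7583/√(39.48 + 0.575) = 0.7583/6.329 = 0.1198.

0.120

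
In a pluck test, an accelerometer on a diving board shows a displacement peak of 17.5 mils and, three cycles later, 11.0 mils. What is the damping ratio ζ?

Logarithmic decrement δ = (1/n)·ln(x₀/x_n) = (1/3)·ln(17.5/11.0) = (1/3)·ln(1.591) = 0.1548.
ζ = δ/√(4π² + δ²) = 0.1548/√(39.48 + 0.0240) = 0.1548/6.285 = 0.02462.

0.0246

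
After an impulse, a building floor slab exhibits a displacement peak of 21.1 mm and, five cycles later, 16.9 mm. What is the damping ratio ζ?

0.00707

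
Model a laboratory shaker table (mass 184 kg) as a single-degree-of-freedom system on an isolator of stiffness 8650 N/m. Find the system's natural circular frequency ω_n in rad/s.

6.86 rad/s

ω_n = √(k/m) = √(8650/184) = √47.01 = 6.856 rad/s.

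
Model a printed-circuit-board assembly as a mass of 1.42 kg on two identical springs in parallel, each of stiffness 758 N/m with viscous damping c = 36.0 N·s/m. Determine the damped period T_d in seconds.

Parallel springs add: k_eq = 2 × 758 = 1516 N/m.
ω_n = √(k_eq/m) = √(1516/1.42) = 32.67 rad/s.
Critical damping c_c = 2√(k_eq·m) = 2√(1516 × 1.42) = 92.79 N·s/m, so ζ = c/c_c = 36.0/92.79 = 0.3880.
ω_d = ω_n√(1 − ζ²) = 32.67 × √(1 − 0.151) = 30.12 rad/s.
T_d = 2π/ω_d = 0.2086 s.

0.209 s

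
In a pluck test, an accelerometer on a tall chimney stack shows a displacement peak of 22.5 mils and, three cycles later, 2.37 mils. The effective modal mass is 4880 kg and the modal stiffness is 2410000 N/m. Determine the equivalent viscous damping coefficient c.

25700 N·s/m

Logarithmic decrement δ = (1/n)·ln(x₀/x_n) = (1/3)·ln(22.5/2.37) = (1/3)·ln(9.494) = 0.7502.
ζ = δ/√(4π² + δ²) = 0.7502/√(39.48 + 0.563) = 0.7502/6.328 = 0.1186.
c = ζ · 2√(km) = 0.1186 × 2√(2410000 × 4880) = 0.1186 × 216900 = 25710 N·s/m.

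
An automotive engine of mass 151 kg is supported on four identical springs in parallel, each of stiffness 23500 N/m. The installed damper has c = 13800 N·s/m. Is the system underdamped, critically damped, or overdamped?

overdamped

Parallel springs add: k_eq = 4 × 23500 = 94000 N/m.
c_c = 2√(k_eq·m) = 7535 N·s/m; ζ = c/c_c = 13800/7535 = 1.83.
Since ζ > 1 the system is overdamped.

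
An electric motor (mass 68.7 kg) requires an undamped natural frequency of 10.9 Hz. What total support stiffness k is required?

322000 N/m

ω_n = 2πf_n = 2π × 10.9 = 68.49 rad/s.
k = m·ω_n² = 68.7 × 68.49² = 68.7 × 4690 = 322200 N/m.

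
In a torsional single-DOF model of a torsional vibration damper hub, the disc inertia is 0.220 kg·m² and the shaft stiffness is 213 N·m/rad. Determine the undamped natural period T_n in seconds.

ω_n = √(k_t/J) = √(213/0.220) = √968.2 = 31.12 rad/s.
T_n = 2π/ω_n = 6.283/31.12 = 0.2019 s.

0.202 s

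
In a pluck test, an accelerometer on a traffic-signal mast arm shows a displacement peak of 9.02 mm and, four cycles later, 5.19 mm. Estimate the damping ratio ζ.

Logarithmic decrement δ = (1/n)·ln(x₀/x_n) = (1/4)·ln(9.02/5.19) = (1/4)·ln(1.738) = 0.1382.
ζ = δ/√(4π² + δ²) = 0.1382/√(39.48 + 0.0191) = 0.1382/6.285 = 0.02199.

0.0220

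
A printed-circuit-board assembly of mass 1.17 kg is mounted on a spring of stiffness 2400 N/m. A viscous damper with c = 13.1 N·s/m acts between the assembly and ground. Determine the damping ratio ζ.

ω_n = √(k/m) = √(2400/1.17) = 45.29 rad/s.
Critical damping c_c = 2√(k·m) = 2√(2400 × 1.17) = 106.0 N·s/m, so ζ = c/c_c = 13.1/106.0 = 0.1236.

0.124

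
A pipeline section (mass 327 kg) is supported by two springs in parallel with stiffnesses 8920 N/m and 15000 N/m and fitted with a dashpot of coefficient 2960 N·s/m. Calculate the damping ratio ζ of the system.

0.529

Parallel springs add: k_eq = 8920 + 15000 = 23920 N/m.
ω_n = √(k_eq/m) = √(23920/327) = 8.553 rad/s.
Critical damping c_c = 2√(k_eq·m) = 2√(23920 × 327) = 5594 N·s/m, so ζ = c/c_c = 2960/5594 = 0.5292.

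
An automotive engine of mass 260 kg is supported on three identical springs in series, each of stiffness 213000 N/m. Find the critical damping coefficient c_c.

8590 N·s/m

Series springs: 1/k_eq = 3/213000, so k_eq = 213000/3 = 71000 N/m.
c_c = 2√(k_eq·m) = 2√(71000 × 260) = 2 × 4297 = 8593 N·s/m.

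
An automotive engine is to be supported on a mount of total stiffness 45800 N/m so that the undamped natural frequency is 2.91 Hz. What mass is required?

ω_n = 2πf_n = 2π × 2.91 = 18.28 rad/s.
m = k/ω_n² = 45800/18.28² = 45800/334.3 = 137.0 kg.

137 kg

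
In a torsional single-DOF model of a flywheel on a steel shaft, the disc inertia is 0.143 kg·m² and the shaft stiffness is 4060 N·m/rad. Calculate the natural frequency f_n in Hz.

ω_n = √(k_t/J) = √(4060/0.143) = √28390 = 168.5 rad/s.
f_n = ω_n/(2π) = 168.5/6.283 = 26.82 Hz.

26.8 Hz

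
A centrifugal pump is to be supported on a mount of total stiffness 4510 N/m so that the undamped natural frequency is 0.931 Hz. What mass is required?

132 kg

ω_n = 2πf_n = 2π × 0.931 = 5.850 rad/s.
m = k/ω_n² = 4510/5.850² = 4510/34.22 = 131.8 kg.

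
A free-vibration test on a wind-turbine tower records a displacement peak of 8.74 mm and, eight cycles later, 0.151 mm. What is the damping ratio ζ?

Logarithmic decrement δ = (1/n)·ln(x₀/x_n) = (1/8)·ln(8.74/0.151) = (1/8)·ln(57.88) = 0.5073.
ζ = δ/√(4π² + δ²) = 0.5073/√(39.48 + 0.257) = 0.5073/6.304 = 0.08048.

0.0805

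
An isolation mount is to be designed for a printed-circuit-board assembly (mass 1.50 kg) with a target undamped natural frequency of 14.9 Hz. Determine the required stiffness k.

13100 N/m

ω_n = 2πf_n = 2π × 14.9 = 93.62 rad/s.
k = m·ω_n² = 1.50 × 93.62² = 1.50 × 8765 = 13150 N/m.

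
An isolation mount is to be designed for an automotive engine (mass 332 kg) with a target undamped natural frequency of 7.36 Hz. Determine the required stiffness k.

ω_n = 2πf_n = 2π × 7.36 = 46.24 rad/s.
k = m·ω_n² = 332 × 46.24² = 332 × 2139 = 710000 N/m.

710000 N/m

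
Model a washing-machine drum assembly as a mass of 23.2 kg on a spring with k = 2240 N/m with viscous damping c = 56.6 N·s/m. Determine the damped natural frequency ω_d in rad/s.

9.75 rad/s

ω_n = √(k/m) = √(2240/23.2) = 9.826 rad/s.
Critical damping c_c = 2√(k·m) = 2√(2240 × 23.2) = 455.9 N·s/m, so ζ = c/c_c = 56.6/455.9 = 0.1241.
ω_d = ω_n√(1 − ζ²) = 9.826 × √(1 − 0.0154) = 9.750 rad/s.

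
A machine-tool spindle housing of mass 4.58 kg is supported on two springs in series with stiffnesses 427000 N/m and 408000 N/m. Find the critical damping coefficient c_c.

1960 N·s/m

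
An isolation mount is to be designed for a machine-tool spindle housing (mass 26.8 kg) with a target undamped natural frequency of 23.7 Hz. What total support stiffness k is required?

594000 N/m

ω_n = 2πf_n = 2π × 23.7 = 148.9 rad/s.
k = m·ω_n² = 26.8 × 148.9² = 26.8 × 22170 = 594300 N/m.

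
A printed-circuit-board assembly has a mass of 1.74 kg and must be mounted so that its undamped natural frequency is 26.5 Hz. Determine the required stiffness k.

48200 N/m

ω_n = 2πf_n = 2π × 26.5 = 166.5 rad/s.
k = m·ω_n² = 1.74 × 166.5² = 1.74 × 27720 = 48240 N/m.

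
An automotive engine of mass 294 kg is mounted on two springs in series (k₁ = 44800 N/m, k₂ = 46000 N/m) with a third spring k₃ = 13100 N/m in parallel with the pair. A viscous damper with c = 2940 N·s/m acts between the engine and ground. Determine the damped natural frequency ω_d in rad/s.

9.84 rad/s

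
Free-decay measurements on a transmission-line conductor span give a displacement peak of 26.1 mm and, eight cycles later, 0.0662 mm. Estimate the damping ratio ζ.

Logarithmic decrement δ = (1/n)·ln(x₀/x_n) = (1/8)·ln(26.1/0.0662) = (1/8)·ln(394.3) = 0.7471.
ζ = δ/√(4π² + δ²) = 0.7471/√(39.48 + 0.558) = 0.7471/6.327 = 0.1181.

0.118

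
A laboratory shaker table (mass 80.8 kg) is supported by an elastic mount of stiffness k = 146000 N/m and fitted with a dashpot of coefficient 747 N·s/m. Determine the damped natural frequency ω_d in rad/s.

42.3 rad/s

ω_n = √(k/m) = √(146000/80.8) = 42.51 rad/s.
Critical damping c_c = 2√(k·m) = 2√(146000 × 80.8) = 6869 N·s/m, so ζ = c/c_c = 747/6869 = 0.1087.
ω_d = ω_n√(1 − ζ²) = 42.51 × √(1 − 0.0118) = 42.26 rad/s.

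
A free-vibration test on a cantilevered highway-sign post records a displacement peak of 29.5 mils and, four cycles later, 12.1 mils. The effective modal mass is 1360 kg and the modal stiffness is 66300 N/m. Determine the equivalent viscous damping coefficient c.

Logarithmic decrement δ = (1/n)·ln(x₀/x_n) = (1/4)·ln(29.5/12.1) = (1/4)·ln(2.438) = 0.2228.
ζ = δ/√(4π² + δ²) = 0.2228/√(39.48 + 0.0496) = 0.2228/6.287 = 0.03544.
c = ζ · 2√(km) = 0.03544 × 2√(66300 × 1360) = 0.03544 × 18990 = 673.0 N·s/m.

673 N·s/m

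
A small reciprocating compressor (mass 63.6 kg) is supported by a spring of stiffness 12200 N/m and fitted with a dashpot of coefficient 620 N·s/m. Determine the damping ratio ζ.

0.352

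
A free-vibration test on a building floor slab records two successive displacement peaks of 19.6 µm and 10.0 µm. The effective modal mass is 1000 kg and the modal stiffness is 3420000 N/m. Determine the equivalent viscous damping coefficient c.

12500 N·s/m

Logarithmic decrement δ = (1/n)·ln(x₀/x_n) = (1/1)·ln(19.6/10.0) = (1/1)·ln(1.960) = 0.6729.
ζ = δ/√(4π² + δ²) = 0.6729/√(39.48 + 0.453) = 0.6729/6.319 = 0.1065.
c = ζ · 2√(km) = 0.1065 × 2√(3420000 × 1000) = 0.1065 × 117000 = 12460 N·s/m.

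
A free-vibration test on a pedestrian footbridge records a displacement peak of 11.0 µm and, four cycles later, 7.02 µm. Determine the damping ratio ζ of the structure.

0.0179

Logarithmic decrement δ = (1/n)·ln(x₀/x_n) = (1/4)·ln(11.0/7.02) = (1/4)·ln(1.567) = 0.1123.
ζ = δ/√(4π² + δ²) = 0.1123/√(39.48 + 0.0126) = 0.1123/6.284 = 0.01787.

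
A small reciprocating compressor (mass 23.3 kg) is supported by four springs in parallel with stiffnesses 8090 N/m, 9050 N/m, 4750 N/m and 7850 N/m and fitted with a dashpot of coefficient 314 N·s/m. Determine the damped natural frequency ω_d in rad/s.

Parallel springs add: k_eq = 8090 + 9050 + 4750 + 7850 = 29740 N/m.
ω_n = √(k_eq/m) = √(29740/23.3) = 35.73 rad/s.
Critical damping c_c = 2√(k_eq·m) = 2√(29740 × 23.3) = 1665 N·s/m, so ζ = c/c_c = 314/1665 = 0.1886.
ω_d = ω_n√(1 − ζ²) = 35.73 × √(1 − 0.0356) = 35.09 rad/s.

35.1 rad/s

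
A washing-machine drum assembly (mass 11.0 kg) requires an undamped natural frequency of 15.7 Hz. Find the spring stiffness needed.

ω_n = 2πf_n = 2π × 15.7 = 98.65 rad/s.
k = m·ω_n² = 11.0 × 98.65² = 11.0 × 9731 = 107000 N/m.

107000 N/m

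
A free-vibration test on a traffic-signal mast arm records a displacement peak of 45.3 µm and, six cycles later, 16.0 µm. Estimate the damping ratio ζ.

Logarithmic decrement δ = (1/n)·ln(x₀/x_n) = (1/6)·ln(45.3/16.0) = (1/6)·ln(2.831) = 0.1735.
ζ = δ/√(4π² + δ²) = 0.1735/√(39.48 + 0.0301) = 0.1735/6.286 = 0.02760.

0.0276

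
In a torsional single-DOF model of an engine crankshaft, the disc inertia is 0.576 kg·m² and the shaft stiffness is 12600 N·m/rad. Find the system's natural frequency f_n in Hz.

ω_n = √(k_t/J) = √(12600/0.576) = √21880 = 147.9 rad/s.
f_n = ω_n/(2π) = 147.9/6.283 = 23.54 Hz.

23.5 Hz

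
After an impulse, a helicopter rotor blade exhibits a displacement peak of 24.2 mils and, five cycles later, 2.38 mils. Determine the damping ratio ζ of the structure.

0.0736

Logarithmic decrement δ = (1/n)·ln(x₀/x_n) = (1/5)·ln(24.2/2.38) = (1/5)·ln(10.17) = 0.4639.
ζ = δ/√(4π² + δ²) = 0.4639/√(39.48 + 0.215) = 0.4639/6.300 = 0.07362.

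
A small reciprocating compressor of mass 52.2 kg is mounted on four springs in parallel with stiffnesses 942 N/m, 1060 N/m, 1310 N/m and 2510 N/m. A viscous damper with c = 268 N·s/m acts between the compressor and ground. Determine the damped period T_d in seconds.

0.613 s

Parallel springs add: k_eq = 942 + 1060 + 1310 + 2510 = 5822 N/m.
ω_n = √(k_eq/m) = √(5822/52.2) = 10.56 rad/s.
Critical damping c_c = 2√(k_eq·m) = 2√(5822 × 52.2) = 1103 N·s/m, so ζ = c/c_c = 268/1103 = 0.2431.
ω_d = ω_n√(1 − ζ²) = 10.56 × √(1 − 0.0591) = 10.24 rad/s.
T_d = 2π/ω_d = 0.6133 s.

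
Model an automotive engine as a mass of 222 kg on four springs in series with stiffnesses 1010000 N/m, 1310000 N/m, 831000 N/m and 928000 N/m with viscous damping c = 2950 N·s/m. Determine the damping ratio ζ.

0.199

Series springs: 1/k_eq = 1/1010000 + 1/1310000 + 1/831000 + 1/928000 = 4.034×10^-6, so k_eq = 247900 N/m.
ω_n = √(k_eq/m) = √(247900/222) = 33.41 rad/s.
Critical damping c_c = 2√(k_eq·m) = 2√(247900 × 222) = 14840 N·s/m, so ζ = c/c_c = 2950/14840 = 0.1988.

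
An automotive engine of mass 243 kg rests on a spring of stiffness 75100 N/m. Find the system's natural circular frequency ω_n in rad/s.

ω_n = √(k/m) = √(75100/243) = √309.1 = 17.58 rad/s.

17.6 rad/s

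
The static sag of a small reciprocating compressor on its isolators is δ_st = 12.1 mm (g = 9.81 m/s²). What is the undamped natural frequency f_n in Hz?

ω_n = √(g/δ_st) = √(9.81/0.0121) = √810.7 = 28.47 rad/s.
f_n = ω_n/(2π) = 28.47/6.283 = 4.532 Hz.

4.53 Hz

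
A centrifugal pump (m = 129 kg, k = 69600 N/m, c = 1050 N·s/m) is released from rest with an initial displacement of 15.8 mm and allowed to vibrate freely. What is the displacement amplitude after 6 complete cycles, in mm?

0.0193 mm

ζ = c/(2√(km)) = 1050/(2√(69600 × 129)) = 1050/5993 = 0.1752.
Logarithmic decrement δ = 2πζ/√(1 − ζ²) = 2π × 0.1752/√(1 − 0.0307) = 1.118.
After n cycles, x_n/x₀ = e^(−nδ), so x_6 = 15.8 × e^(−6 × 1.118) = 15.8 × 0.001220 = 0.01927 mm.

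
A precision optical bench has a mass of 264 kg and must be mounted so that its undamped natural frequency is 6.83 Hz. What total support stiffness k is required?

ω_n = 2πf_n = 2π × 6.83 = 42.91 rad/s.
k = m·ω_n² = 264 × 42.91² = 264 × 1842 = 486200 N/m.

486000 N/m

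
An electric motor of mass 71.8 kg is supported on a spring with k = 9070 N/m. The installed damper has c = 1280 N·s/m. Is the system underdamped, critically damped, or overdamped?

c_c = 2√(k·m) = 1614 N·s/m; ζ = c/c_c = 1280/1614 = 0.793.
Since ζ < 1 the system is underdamped.

underdamped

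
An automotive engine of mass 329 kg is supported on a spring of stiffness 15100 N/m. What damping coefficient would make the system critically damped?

4460 N·s/m

c_c = 2√(k·m) = 2√(15100 × 329) = 2 × 2229 = 4458 N·s/m.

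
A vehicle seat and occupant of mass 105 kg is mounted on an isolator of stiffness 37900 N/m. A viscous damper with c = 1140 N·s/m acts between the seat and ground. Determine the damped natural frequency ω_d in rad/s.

18.2 rad/s

ω_n = √(k/m) = √(37900/105) = 19.00 rad/s.
Critical damping c_c = 2√(k·m) = 2√(37900 × 105) = 3990 N·s/m, so ζ = c/c_c = 1140/3990 = 0.2857.
ω_d = ω_n√(1 − ζ²) = 19.00 × √(1 − 0.0816) = 18.21 rad/s.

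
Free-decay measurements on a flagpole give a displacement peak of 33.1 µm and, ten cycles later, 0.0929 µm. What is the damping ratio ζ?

Logarithmic decrement δ = (1/n)·ln(x₀/x_n) = (1/10)·ln(33.1/0.0929) = (1/10)·ln(356.3) = 0.5876.
ζ = δ/√(4π² + δ²) = 0.5876/√(39.48 + 0.345) = 0.5876/6.311 = 0.09311.

0.0931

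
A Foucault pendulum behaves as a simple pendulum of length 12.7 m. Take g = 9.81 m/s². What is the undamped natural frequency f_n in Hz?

0.140 Hz

For a simple pendulum ω_n = √(g/L) = √(9.81/12.7) = √0.7724 = 0.8789 rad/s.
f_n = ω_n/(2π) = 0.8789/6.283 = 0.1399 Hz.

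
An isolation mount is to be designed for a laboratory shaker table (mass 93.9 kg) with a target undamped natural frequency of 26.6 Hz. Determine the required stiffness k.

2620000 N/m

ω_n = 2πf_n = 2π × 26.6 = 167.1 rad/s.
k = m·ω_n² = 93.9 × 167.1² = 93.9 × 27930 = 2623000 N/m.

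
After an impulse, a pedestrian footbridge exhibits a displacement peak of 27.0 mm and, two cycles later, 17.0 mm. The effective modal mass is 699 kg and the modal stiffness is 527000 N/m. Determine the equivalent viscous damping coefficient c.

1410 N·s/m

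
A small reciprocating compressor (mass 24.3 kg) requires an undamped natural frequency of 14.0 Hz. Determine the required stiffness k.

188000 N/m

ω_n = 2πf_n = 2π × 14.0 = 87.96 rad/s.
k = m·ω_n² = 24.3 × 87.96² = 24.3 × 7738 = 188000 N/m.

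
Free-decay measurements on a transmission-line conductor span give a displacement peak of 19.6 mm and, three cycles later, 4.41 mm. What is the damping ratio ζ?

Logarithmic decrement δ = (1/n)·ln(x₀/x_n) = (1/3)·ln(19.6/4.41) = (1/3)·ln(4.444) = 0.4972.
ζ = δ/√(4π² + δ²) = 0.4972/√(39.48 + 0.247) = 0.4972/6.303 = 0.07889.

0.0789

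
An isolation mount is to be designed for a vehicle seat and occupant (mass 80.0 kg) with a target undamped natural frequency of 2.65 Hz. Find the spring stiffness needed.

22200 N/m

ω_n = 2πf_n = 2π × 2.65 = 16.65 rad/s.
k = m·ω_n² = 80.0 × 16.65² = 80.0 × 277.2 = 22180 N/m.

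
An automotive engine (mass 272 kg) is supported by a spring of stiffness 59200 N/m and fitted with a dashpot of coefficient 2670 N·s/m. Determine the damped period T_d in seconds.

ω_n = √(k/m) = √(59200/272) = 14.75 rad/s.
Critical damping c_c = 2√(k·m) = 2√(59200 × 272) = 8026 N·s/m, so ζ = c/c_c = 2670/8026 = 0.3327.
ω_d = ω_n√(1 − ζ²) = 14.75 × √(1 − 0.111) = 13.91 rad/s.
T_d = 2π/ω_d = 0.4516 s.

0.452 s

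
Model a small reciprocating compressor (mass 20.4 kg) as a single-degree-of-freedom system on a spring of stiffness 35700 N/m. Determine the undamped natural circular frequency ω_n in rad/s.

41.8 rad/s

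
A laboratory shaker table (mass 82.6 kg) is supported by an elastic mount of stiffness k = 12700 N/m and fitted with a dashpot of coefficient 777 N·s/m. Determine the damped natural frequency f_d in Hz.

ω_n = √(k/m) = √(12700/82.6) = 12.40 rad/s.
Critical damping c_c = 2√(k·m) = 2√(12700 × 82.6) = 2048 N·s/m, so ζ = c/c_c = 777/2048 = 0.3793.
ω_d = ω_n√(1 − ζ²) = 12.40 × √(1 − 0.144) = 11.47 rad/s.
f_d = ω_d/(2π) = 1.826 Hz.

1.83 Hz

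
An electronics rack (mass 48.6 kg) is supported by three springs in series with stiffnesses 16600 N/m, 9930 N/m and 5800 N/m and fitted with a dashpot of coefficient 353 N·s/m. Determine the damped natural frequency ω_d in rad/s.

Series springs: 1/k_eq = 1/16600 + 1/9930 + 1/5800 = 0.0003334, so k_eq = 3000 N/m.
ω_n = √(k_eq/m) = √(3000/48.6) = 7.856 rad/s.
Critical damping c_c = 2√(k_eq·m) = 2√(3000 × 48.6) = 763.6 N·s/m, so ζ = c/c_c = 353/763.6 = 0.4623.
ω_d = ω_n√(1 − ζ²) = 7.856 × √(1 − 0.214) = 6.967 rad/s.

6.97 rad/s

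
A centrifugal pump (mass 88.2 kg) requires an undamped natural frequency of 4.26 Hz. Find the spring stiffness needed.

63200 N/m

ω_n = 2πf_n = 2π × 4.26 = 26.77 rad/s.
k = m·ω_n² = 88.2 × 26.77² = 88.2 × 716.4 = 63190 N/m.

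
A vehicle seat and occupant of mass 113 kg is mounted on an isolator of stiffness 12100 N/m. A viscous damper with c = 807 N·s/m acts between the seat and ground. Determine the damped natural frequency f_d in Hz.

ω_n = √(k/m) = √(12100/113) = 10.35 rad/s.
Critical damping c_c = 2√(k·m) = 2√(12100 × 113) = 2339 N·s/m, so ζ = c/c_c = 807/2339 = 0.3451.
ω_d = ω_n√(1 − ζ²) = 10.35 × √(1 − 0.119) = 9.712 rad/s.
f_d = ω_d/(2π) = 1.546 Hz.

1.55 Hz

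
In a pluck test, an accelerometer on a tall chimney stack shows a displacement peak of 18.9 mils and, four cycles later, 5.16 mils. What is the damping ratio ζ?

Logarithmic decrement δ = (1/n)·ln(x₀/x_n) = (1/4)·ln(18.9/5.16) = (1/4)·ln(3.663) = 0.3246.
ζ = δ/√(4π² + δ²) = 0.3246/√(39.48 + 0.105) = 0.3246/6.292 = 0.05159.

0.0516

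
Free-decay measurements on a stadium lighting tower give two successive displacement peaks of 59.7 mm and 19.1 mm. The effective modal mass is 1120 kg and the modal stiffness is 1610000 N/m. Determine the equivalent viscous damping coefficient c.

15200 N·s/m

Logarithmic decrement δ = (1/n)·ln(x₀/x_n) = (1/1)·ln(59.7/19.1) = (1/1)·ln(3.126) = 1.140.
ζ = δ/√(4π² + δ²) = 1.140/√(39.48 + 1.30) = 1.140/6.386 = 0.1785.
c = ζ · 2√(km) = 0.1785 × 2√(1610000 × 1120) = 0.1785 × 84930 = 15160 N·s/m.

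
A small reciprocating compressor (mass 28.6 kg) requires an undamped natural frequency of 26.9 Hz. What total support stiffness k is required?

ω_n = 2πf_n = 2π × 26.9 = 169.0 rad/s.
k = m·ω_n² = 28.6 × 169.0² = 28.6 × 28570 = 817000 N/m.

817000 N/m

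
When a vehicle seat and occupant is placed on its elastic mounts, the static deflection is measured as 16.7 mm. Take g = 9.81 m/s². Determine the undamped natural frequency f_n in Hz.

3.86 Hz

ω_n = √(g/δ_st) = √(9.81/0.0167) = √587.4 = 24.24 rad/s.
f_n = ω_n/(2π) = 24.24/6.283 = 3.857 Hz.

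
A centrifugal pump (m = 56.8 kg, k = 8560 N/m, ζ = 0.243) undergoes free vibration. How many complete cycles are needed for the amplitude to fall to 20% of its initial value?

2 cycles

Logarithmic decrement δ = 2πζ/√(1 − ζ²) = 2π × 0.2430/√(1 − 0.0590) = 1.574.
x_n/x₀ = e^(−nδ) ≤ 0.2; take ln: n ≥ ln(1/0.2)/δ = 1.609/1.574 = 1.023.
So 2 complete cycles are required.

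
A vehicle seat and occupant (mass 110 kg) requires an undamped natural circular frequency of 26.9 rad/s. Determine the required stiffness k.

79600 N/m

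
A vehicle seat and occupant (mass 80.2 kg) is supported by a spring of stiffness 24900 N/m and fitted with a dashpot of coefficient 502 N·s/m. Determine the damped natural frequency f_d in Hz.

ω_n = √(k/m) = √(24900/80.2) = 17.62 rad/s.
Critical damping c_c = 2√(k·m) = 2√(24900 × 80.2) = 2826 N·s/m, so ζ = c/c_c = 502/2826 = 0.1776.
ω_d = ω_n√(1 − ζ²) = 17.62 × √(1 − 0.0315) = 17.34 rad/s.
f_d = ω_d/(2π) = 2.760 Hz.

2.76 Hz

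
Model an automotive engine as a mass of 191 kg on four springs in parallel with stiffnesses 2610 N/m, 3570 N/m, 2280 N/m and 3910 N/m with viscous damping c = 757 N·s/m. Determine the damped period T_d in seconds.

Parallel springs add: k_eq = 2610 + 3570 + 2280 + 3910 = 12370 N/m.
ω_n = √(k_eq/m) = √(12370/191) = 8.048 rad/s.
Critical damping c_c = 2√(k_eq·m) = 2√(12370 × 191) = 3074 N·s/m, so ζ = c/c_c = 757/3074 = 0.2462.
ω_d = ω_n√(1 − ζ²) = 8.048 × √(1 − 0.0606) = 7.800 rad/s.
T_d = 2π/ω_d = 0.8056 s.

0.806 s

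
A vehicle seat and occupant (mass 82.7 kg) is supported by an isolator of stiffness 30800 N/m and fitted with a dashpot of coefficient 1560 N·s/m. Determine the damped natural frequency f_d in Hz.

2.68 Hz

ω_n = √(k/m) = √(30800/82.7) = 19.30 rad/s.
Critical damping c_c = 2√(k·m) = 2√(30800 × 82.7) = 3192 N·s/m, so ζ = c/c_c = 1560/3192 = 0.4887.
ω_d = ω_n√(1 − ζ²) = 19.30 × √(1 − 0.239) = 16.84 rad/s.
f_d = ω_d/(2π) = 2.680 Hz.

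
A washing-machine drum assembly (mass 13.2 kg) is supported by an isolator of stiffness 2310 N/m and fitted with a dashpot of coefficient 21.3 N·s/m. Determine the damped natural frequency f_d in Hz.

ω_n = √(k/m) = √(2310/13.2) = 13.23 rad/s.
Critical damping c_c = 2√(k·m) = 2√(2310 × 13.2) = 349.2 N·s/m, so ζ = c/c_c = 21.3/349.2 = 0.06099.
ω_d = ω_n√(1 − ζ²) = 13.23 × √(1 − 0.00372) = 13.20 rad/s.
f_d = ω_d/(2π) = 2.102 Hz.

2.10 Hz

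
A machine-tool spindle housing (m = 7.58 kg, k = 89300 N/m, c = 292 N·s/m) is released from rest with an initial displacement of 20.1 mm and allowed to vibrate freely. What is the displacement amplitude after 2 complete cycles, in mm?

ζ = c/(2√(km)) = 292/(2√(89300 × 7.58)) = 292/1645 = 0.1775.
Logarithmic decrement δ = 2πζ/√(1 − ζ²) = 2π × 0.1775/√(1 − 0.0315) = 1.133.
After n cycles, x_n/x₀ = e^(−nδ), so x_2 = 20.1 × e^(−2 × 1.133) = 20.1 × 0.1037 = 2.085 mm.

2.08 mm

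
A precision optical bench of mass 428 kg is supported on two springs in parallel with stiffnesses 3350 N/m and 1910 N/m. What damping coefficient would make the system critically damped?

Parallel springs add: k_eq = 3350 + 1910 = 5260 N/m.
c_c = 2√(k_eq·m) = 2√(5260 × 428) = 2 × 1500 = 3001 N·s/m.

3000 N·s/m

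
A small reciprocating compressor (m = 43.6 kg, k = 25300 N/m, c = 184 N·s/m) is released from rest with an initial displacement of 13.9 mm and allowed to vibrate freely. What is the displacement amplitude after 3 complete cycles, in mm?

2.65 mm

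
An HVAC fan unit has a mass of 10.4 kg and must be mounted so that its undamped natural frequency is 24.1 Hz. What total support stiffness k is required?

238000 N/m

ω_n = 2πf_n = 2π × 24.1 = 151.4 rad/s.
k = m·ω_n² = 10.4 × 151.4² = 10.4 × 22930 = 238500 N/m.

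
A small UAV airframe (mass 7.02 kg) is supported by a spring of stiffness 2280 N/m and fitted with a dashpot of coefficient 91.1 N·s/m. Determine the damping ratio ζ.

0.360

ω_n = √(k/m) = √(2280/7.02) = 18.02 rad/s.
Critical damping c_c = 2√(k·m) = 2√(2280 × 7.02) = 253.0 N·s/m, so ζ = c/c_c = 91.1/253.0 = 0.3600.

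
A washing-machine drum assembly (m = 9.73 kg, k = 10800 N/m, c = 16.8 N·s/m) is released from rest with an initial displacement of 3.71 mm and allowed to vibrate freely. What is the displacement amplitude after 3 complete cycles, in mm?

ζ = c/(2√(km)) = 16.8/(2√(10800 × 9.73)) = 16.8/648.3 = 0.02591.
Logarithmic decrement δ = 2πζ/√(1 − ζ²) = 2π × 0.02591/√(1 − 0.000671) = 0.1629.
After n cycles, x_n/x₀ = e^(−nδ), so x_3 = 3.71 × e^(−3 × 0.1629) = 3.71 × 0.6135 = 2.276 mm.

2.28 mm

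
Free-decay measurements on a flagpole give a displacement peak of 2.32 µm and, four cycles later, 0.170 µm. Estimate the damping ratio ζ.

0.103

Logarithmic decrement δ = (1/n)·ln(x₀/x_n) = (1/4)·ln(2.32/0.170) = (1/4)·ln(13.65) = 0.6534.
ζ = δ/√(4π² + δ²) = 0.6534/√(39.48 + 0.427) = 0.6534/6.317 = 0.1034.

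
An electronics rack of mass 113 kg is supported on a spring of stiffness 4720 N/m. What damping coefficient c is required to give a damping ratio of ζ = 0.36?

c_c = 2√(k·m) = 2√(4720 × 113) = 1461 N·s/m.
c = ζ·c_c = 0.36 × 1461 = 525.8 N·s/m.

526 N·s/m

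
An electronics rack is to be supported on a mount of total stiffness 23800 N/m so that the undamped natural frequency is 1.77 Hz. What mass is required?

ω_n = 2πf_n = 2π × 1.77 = 11.12 rad/s.
m = k/ω_n² = 23800/11.12² = 23800/123.7 = 192.4 kg.

192 kg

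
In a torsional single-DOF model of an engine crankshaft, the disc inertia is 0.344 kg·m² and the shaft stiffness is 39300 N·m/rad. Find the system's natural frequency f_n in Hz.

ω_n = √(k_t/J) = √(39300/0.344) = √114200 = 338.0 rad/s.
f_n = ω_n/(2π) = 338.0/6.283 = 53.79 Hz.

53.8 Hz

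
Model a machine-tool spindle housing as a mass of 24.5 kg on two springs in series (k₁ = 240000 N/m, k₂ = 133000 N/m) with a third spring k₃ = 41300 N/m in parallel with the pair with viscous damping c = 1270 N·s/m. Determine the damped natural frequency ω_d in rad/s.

67.1 rad/s

Series pair: k_s = k₁k₂/(k₁+k₂) = (240000)(133000)/(240000 + 133000) = 85580 N/m. In parallel with k₃: k_eq = 85580 + 41300 = 126900 N/m.
ω_n = √(k_eq/m) = √(126900/24.5) = 71.96 rad/s.
Critical damping c_c = 2√(k_eq·m) = 2√(126900 × 24.5) = 3526 N·s/m, so ζ = c/c_c = 1270/3526 = 0.3602.
ω_d = ω_n√(1 − ζ²) = 71.96 × √(1 − 0.130) = 67.13 rad/s.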